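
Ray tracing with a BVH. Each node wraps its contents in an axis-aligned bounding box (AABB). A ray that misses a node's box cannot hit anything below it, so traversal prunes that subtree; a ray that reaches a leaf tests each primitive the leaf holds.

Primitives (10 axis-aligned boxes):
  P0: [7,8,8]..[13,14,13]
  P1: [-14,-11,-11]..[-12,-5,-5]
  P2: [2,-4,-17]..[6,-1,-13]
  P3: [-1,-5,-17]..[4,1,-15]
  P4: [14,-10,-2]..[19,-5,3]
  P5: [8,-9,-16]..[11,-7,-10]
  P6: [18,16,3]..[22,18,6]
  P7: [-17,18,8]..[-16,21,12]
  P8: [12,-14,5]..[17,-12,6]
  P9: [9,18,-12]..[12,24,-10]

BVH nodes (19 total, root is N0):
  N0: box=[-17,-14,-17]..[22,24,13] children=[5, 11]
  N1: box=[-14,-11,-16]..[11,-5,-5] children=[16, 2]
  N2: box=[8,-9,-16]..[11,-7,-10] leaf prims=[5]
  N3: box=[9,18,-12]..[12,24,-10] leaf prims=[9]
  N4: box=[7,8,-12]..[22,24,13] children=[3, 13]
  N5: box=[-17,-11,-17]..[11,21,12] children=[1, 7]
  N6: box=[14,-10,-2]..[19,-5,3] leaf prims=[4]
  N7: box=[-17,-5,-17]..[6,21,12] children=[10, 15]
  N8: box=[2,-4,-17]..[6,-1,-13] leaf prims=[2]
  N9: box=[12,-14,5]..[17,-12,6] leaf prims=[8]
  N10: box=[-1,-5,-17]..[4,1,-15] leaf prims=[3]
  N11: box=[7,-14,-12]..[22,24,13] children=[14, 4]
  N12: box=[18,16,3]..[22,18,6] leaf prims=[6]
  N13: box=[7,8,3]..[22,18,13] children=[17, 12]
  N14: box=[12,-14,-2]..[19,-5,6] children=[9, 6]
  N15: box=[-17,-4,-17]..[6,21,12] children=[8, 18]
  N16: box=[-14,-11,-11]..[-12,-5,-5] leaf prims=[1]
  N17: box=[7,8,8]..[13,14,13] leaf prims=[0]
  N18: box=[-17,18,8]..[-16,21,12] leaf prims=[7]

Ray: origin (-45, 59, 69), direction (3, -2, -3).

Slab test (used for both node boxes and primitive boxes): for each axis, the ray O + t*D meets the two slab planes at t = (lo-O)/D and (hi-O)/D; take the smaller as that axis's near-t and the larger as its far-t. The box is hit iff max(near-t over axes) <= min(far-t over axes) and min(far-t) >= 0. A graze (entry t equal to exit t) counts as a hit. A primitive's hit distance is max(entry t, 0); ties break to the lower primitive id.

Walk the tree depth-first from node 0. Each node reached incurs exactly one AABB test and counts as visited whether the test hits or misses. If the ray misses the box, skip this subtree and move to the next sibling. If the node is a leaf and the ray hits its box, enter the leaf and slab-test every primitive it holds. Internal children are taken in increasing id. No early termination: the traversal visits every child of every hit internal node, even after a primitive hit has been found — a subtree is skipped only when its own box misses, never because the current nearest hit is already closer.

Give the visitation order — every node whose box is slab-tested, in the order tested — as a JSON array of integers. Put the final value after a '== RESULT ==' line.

Traverse from the root:
N0 x:[28/3,67/3] y:[35/2,73/2] z:[56/3,86/3] -> hit [56/3,67/3], descend [5, 11]
  N5 x:[28/3,56/3] y:[19,35] z:[19,86/3] -> miss, prune
  N11 x:[52/3,67/3] y:[35/2,73/2] z:[56/3,27] -> hit [56/3,67/3], descend [4, 14]
    N4 x:[52/3,67/3] y:[35/2,51/2] z:[56/3,27] -> hit [56/3,67/3], descend [3, 13]
      N3 x:[18,19] y:[35/2,41/2] z:[79/3,27] -> miss, prune
      N13 x:[52/3,67/3] y:[41/2,51/2] z:[56/3,22] -> hit [41/2,22], descend [12, 17]
        N12 x:[21,67/3] y:[41/2,43/2] z:[21,22] -> hit [21,43/2] leaf, test {P6@t=21}
        N17 x:[52/3,58/3] y:[45/2,51/2] z:[56/3,61/3] -> miss, prune
    N14 x:[19,64/3] y:[32,73/2] z:[21,71/3] -> miss, prune

order=[0, 5, 11, 4, 3, 13, 12, 17, 14]  |boxes|=9  |leaves|=1  hit=P6

== RESULT ==
[0, 5, 11, 4, 3, 13, 12, 17, 14]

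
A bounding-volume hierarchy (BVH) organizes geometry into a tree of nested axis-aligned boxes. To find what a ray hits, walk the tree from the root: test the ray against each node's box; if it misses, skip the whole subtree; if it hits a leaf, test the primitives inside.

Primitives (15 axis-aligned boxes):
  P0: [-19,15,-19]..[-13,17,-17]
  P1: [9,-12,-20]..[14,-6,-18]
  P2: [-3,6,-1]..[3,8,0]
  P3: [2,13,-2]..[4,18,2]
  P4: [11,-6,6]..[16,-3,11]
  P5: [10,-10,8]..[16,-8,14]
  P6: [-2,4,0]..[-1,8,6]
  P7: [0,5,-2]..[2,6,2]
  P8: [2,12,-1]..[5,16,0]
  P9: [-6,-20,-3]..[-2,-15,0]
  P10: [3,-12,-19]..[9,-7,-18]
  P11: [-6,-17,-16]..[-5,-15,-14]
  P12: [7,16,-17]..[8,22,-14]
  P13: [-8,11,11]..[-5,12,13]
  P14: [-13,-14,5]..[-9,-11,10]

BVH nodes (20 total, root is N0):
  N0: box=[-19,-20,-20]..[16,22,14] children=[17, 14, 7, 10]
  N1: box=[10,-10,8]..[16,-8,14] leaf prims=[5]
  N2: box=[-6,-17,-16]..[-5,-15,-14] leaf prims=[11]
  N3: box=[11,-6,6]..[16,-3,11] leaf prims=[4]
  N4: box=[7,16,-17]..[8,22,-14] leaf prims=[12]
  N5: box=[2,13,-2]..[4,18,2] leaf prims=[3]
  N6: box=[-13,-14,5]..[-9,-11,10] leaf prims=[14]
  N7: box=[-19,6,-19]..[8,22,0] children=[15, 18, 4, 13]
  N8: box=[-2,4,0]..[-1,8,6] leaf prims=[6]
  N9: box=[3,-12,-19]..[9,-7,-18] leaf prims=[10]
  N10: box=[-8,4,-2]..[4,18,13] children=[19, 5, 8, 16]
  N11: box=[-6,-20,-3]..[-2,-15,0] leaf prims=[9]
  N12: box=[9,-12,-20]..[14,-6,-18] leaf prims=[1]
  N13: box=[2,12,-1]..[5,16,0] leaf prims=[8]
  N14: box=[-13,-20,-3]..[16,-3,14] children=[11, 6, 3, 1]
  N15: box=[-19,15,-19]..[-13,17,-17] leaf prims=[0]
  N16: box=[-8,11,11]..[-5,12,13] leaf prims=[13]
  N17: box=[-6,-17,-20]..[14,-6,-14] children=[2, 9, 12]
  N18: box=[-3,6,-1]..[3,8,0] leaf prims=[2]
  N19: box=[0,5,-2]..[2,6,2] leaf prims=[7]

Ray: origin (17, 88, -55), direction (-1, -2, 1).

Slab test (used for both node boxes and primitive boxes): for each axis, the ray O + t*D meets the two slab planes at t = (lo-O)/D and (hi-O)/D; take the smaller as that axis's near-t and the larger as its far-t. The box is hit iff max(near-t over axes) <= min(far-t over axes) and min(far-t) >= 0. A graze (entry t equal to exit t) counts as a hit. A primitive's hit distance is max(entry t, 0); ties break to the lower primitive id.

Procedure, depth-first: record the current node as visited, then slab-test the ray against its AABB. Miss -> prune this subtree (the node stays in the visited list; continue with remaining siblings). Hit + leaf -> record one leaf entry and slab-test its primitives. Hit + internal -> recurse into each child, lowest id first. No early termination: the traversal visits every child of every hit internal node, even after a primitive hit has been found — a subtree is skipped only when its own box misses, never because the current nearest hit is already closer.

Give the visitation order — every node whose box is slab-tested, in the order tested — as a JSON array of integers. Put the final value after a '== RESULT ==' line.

Trace the traversal:
N0 x:[1,36] y:[33,54] z:[35,69] -> hit [35,36], descend [7, 10, 14, 17]
  N7 x:[9,36] y:[33,41] z:[36,55] -> hit [36,36], descend [4, 13, 15, 18]
    N4 x:[9,10] y:[33,36] z:[38,41] -> miss, prune
    N13 x:[12,15] y:[36,38] z:[54,55] -> miss, prune
    N15 x:[30,36] y:[71/2,73/2] z:[36,38] -> hit [36,36] leaf, test {P0@t=36}
    N18 x:[14,20] y:[40,41] z:[54,55] -> miss, prune
  N10 x:[13,25] y:[35,42] z:[53,68] -> miss, prune
  N14 x:[1,30] y:[91/2,54] z:[52,69] -> miss, prune
  N17 x:[3,23] y:[47,105/2] z:[35,41] -> miss, prune

9 AABB tests over nodes [0, 7, 4, 13, 15, 18, 10, 14, 17]; 1 leaf entered; closest P0.

== RESULT ==
[0, 7, 4, 13, 15, 18, 10, 14, 17]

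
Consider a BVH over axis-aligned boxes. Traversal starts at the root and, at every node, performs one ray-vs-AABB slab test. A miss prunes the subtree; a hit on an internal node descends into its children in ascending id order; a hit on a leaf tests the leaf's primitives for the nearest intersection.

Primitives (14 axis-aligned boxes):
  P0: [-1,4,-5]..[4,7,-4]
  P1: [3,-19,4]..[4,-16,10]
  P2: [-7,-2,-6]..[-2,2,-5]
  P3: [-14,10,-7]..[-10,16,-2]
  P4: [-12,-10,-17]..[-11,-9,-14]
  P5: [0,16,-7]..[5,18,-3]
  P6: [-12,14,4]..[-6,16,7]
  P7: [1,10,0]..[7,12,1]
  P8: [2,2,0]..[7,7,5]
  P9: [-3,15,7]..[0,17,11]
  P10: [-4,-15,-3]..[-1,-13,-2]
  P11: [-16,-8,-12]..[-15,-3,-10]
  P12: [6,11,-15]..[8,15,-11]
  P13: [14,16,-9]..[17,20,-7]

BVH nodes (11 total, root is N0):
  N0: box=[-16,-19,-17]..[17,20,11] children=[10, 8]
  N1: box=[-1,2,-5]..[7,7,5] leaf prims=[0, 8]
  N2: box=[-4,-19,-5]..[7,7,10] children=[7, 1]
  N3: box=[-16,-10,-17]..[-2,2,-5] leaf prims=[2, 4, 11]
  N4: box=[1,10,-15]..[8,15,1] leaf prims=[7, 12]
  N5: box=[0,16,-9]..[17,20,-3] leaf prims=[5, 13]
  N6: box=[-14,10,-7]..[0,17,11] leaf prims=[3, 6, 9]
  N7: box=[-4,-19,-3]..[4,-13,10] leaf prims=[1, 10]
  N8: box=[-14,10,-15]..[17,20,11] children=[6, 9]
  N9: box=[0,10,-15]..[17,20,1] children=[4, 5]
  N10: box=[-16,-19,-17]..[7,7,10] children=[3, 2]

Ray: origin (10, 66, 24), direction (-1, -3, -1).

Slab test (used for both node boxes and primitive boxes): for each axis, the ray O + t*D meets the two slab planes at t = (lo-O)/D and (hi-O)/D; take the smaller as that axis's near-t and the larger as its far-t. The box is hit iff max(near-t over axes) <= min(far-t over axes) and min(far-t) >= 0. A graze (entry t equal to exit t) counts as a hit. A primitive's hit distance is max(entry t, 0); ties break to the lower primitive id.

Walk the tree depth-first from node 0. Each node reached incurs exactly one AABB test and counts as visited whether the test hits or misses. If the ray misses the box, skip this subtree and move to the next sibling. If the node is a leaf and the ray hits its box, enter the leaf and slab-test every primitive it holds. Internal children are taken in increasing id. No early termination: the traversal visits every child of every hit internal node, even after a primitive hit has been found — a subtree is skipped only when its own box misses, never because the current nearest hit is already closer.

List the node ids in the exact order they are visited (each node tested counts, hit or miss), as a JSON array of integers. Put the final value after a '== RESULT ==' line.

Walk:
N0 x:[-7,26] y:[46/3,85/3] z:[13,41] -> hit [46/3,26], descend [8, 10]
  N8 x:[-7,24] y:[46/3,56/3] z:[13,39] -> hit [46/3,56/3], descend [6, 9]
    N6 x:[10,24] y:[49/3,56/3] z:[13,31] -> hit [49/3,56/3] leaf, test {P3(miss), P6@t=17, P9(miss)}
    N9 x:[-7,10] y:[46/3,56/3] z:[23,39] -> miss, prune
  N10 x:[3,26] y:[59/3,85/3] z:[14,41] -> hit [59/3,26], descend [2, 3]
    N2 x:[3,14] y:[59/3,85/3] z:[14,29] -> miss, prune
    N3 x:[12,26] y:[64/3,76/3] z:[29,41] -> miss, prune

order=[0, 8, 6, 9, 10, 2, 3]  |boxes|=7  |leaves|=1  hit=P6

== RESULT ==
[0, 8, 6, 9, 10, 2, 3]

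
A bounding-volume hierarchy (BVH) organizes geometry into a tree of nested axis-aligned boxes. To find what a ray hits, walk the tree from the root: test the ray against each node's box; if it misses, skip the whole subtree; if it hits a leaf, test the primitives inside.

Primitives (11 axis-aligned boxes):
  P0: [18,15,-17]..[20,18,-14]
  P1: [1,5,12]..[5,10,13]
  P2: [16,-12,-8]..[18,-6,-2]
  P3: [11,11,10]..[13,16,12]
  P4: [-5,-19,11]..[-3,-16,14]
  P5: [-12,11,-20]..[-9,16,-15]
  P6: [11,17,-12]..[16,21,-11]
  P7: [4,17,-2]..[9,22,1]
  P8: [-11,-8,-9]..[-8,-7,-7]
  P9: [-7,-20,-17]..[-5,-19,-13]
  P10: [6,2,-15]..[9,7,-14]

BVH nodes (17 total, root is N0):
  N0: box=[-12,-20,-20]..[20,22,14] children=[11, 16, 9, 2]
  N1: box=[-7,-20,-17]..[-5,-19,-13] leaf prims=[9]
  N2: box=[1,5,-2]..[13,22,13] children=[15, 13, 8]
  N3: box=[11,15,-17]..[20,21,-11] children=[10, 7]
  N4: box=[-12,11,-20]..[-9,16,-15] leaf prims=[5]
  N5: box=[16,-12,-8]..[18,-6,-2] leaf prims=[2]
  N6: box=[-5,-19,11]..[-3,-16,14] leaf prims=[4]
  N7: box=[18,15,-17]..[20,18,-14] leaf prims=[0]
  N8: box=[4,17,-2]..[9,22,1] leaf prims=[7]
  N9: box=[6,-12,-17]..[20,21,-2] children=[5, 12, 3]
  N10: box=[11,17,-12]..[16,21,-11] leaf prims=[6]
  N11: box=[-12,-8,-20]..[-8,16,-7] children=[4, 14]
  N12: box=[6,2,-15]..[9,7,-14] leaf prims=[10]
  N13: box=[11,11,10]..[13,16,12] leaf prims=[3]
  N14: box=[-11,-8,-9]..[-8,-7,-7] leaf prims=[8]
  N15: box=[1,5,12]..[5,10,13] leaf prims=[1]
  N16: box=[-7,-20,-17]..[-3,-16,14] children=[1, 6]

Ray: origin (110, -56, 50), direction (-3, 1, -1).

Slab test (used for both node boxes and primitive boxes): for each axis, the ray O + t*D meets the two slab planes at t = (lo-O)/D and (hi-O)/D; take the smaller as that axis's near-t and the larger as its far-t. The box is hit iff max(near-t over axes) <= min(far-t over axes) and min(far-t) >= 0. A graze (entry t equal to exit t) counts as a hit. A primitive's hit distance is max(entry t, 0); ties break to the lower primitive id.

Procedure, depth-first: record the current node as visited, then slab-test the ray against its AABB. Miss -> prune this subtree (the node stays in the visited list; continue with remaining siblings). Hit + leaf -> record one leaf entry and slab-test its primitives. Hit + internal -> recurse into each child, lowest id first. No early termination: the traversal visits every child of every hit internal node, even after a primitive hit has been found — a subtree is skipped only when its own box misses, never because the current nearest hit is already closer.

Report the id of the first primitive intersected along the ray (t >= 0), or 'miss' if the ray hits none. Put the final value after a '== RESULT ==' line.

Trace the traversal:
N0 x:[30,122/3] y:[36,78] z:[36,70] -> hit [36,122/3], descend [2, 9, 11, 16]
  N2 x:[97/3,109/3] y:[61,78] z:[37,52] -> miss, prune
  N9 x:[30,104/3] y:[44,77] z:[52,67] -> miss, prune
  N11 x:[118/3,122/3] y:[48,72] z:[57,70] -> miss, prune
  N16 x:[113/3,39] y:[36,40] z:[36,67] -> hit [113/3,39], descend [1, 6]
    N1 x:[115/3,39] y:[36,37] z:[63,67] -> miss, prune
    N6 x:[113/3,115/3] y:[37,40] z:[36,39] -> hit [113/3,115/3] leaf, test {P4@t=113/3}

Summary -> nodes [0, 2, 9, 11, 16, 1, 6]; box-tests=7; leaf-entries=1; first=P4

== RESULT ==
4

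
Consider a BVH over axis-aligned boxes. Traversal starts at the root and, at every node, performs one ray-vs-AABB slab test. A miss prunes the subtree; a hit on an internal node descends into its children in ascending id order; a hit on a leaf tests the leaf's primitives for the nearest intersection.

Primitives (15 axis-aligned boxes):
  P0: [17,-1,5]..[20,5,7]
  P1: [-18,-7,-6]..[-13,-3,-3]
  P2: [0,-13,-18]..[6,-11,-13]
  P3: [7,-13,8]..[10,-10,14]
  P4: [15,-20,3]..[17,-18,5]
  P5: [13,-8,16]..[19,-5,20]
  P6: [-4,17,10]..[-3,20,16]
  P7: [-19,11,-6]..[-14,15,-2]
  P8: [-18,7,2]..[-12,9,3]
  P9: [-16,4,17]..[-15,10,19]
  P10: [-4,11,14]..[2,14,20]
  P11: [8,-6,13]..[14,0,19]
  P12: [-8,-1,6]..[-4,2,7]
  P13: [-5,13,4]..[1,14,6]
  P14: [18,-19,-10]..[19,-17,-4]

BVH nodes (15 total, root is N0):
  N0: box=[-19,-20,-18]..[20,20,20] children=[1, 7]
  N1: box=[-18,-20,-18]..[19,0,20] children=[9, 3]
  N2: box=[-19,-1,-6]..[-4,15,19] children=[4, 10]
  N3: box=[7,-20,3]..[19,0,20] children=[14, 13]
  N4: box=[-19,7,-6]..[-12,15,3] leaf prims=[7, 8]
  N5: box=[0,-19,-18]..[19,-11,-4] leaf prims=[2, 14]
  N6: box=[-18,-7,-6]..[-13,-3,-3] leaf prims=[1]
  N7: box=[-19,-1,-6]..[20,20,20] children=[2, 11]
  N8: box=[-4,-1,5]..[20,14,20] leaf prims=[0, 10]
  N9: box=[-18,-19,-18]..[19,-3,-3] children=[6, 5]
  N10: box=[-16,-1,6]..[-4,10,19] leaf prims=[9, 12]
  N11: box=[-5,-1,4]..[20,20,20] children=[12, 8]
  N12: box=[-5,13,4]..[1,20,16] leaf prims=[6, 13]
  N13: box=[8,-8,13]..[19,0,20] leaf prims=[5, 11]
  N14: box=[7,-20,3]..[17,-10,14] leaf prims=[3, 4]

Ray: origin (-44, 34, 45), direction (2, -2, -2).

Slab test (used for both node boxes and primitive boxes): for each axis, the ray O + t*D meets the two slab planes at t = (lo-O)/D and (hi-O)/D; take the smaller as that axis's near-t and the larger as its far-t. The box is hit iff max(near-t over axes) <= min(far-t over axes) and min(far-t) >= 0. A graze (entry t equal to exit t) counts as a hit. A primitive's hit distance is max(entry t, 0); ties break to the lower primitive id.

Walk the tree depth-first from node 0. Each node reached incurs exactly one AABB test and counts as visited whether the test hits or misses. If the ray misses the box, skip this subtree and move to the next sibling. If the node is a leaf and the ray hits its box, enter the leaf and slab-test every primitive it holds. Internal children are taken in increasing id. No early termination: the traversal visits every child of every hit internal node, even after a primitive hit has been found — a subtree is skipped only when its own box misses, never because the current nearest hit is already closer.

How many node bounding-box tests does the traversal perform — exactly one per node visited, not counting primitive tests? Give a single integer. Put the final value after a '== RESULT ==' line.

Walk:
N0 x:[25/2,32] y:[7,27] z:[25/2,63/2] -> hit [25/2,27], descend [1, 7]
  N1 x:[13,63/2] y:[17,27] z:[25/2,63/2] -> hit [17,27], descend [3, 9]
    N3 x:[51/2,63/2] y:[17,27] z:[25/2,21] -> miss, prune
    N9 x:[13,63/2] y:[37/2,53/2] z:[24,63/2] -> hit [24,53/2], descend [5, 6]
      N5 x:[22,63/2] y:[45/2,53/2] z:[49/2,63/2] -> hit [49/2,53/2] leaf, test {P2(miss), P14(miss)}
      N6 x:[13,31/2] y:[37/2,41/2] z:[24,51/2] -> miss, prune
  N7 x:[25/2,32] y:[7,35/2] z:[25/2,51/2] -> hit [25/2,35/2], descend [2, 11]
    N2 x:[25/2,20] y:[19/2,35/2] z:[13,51/2] -> hit [13,35/2], descend [4, 10]
      N4 x:[25/2,16] y:[19/2,27/2] z:[21,51/2] -> miss, prune
      N10 x:[14,20] y:[12,35/2] z:[13,39/2] -> hit [14,35/2] leaf, test {P9@t=14, P12(miss)}
    N11 x:[39/2,32] y:[7,35/2] z:[25/2,41/2] -> miss, prune

Visited [0, 1, 3, 9, 5, 6, 7, 2, 4, 10, 11]. Tests: 11 box, 2 leaf. Nearest: P9.

== RESULT ==
11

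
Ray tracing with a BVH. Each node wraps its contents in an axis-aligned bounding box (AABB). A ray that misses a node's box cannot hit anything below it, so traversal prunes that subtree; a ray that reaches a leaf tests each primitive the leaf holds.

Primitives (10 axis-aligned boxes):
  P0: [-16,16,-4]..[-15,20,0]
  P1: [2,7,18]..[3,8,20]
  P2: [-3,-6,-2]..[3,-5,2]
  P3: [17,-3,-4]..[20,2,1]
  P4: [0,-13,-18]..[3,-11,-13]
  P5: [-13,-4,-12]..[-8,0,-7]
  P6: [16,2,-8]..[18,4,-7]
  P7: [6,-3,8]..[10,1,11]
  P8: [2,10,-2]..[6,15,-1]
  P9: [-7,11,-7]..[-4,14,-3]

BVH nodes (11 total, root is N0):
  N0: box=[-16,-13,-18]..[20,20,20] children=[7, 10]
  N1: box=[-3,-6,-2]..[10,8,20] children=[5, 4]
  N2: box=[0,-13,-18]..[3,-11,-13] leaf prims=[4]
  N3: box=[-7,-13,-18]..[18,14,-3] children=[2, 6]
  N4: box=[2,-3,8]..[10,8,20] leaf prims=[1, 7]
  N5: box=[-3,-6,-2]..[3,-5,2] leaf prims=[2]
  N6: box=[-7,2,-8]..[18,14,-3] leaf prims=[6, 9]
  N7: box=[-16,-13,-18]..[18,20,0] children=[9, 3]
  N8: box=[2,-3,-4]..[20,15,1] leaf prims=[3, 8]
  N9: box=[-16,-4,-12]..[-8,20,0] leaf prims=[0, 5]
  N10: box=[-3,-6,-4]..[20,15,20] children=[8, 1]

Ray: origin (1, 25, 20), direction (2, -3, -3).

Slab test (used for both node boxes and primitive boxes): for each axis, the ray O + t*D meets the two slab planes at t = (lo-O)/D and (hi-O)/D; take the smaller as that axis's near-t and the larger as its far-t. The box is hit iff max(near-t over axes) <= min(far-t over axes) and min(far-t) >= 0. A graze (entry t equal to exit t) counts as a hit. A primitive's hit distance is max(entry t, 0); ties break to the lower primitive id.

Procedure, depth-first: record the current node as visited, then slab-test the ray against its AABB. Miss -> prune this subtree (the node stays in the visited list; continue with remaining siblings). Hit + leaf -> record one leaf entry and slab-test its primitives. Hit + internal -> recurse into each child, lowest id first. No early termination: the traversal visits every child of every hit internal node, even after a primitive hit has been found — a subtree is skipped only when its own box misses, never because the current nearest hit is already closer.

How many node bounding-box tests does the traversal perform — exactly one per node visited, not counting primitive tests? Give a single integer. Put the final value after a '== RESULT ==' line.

Trace the traversal:
N0 x:[-17/2,19/2] y:[5/3,38/3] z:[0,38/3] -> hit [5/3,19/2], descend [7, 10]
  N7 x:[-17/2,17/2] y:[5/3,38/3] z:[20/3,38/3] -> hit [20/3,17/2], descend [3, 9]
    N3 x:[-4,17/2] y:[11/3,38/3] z:[23/3,38/3] -> hit [23/3,17/2], descend [2, 6]
      N2 x:[-1/2,1] y:[12,38/3] z:[11,38/3] -> miss, prune
      N6 x:[-4,17/2] y:[11/3,23/3] z:[23/3,28/3] -> hit [23/3,23/3] leaf, test {P6(miss), P9(miss)}
    N9 x:[-17/2,-9/2] y:[5/3,29/3] z:[20/3,32/3] -> miss, prune
  N10 x:[-2,19/2] y:[10/3,31/3] z:[0,8] -> hit [10/3,8], descend [1, 8]
    N1 x:[-2,9/2] y:[17/3,31/3] z:[0,22/3] -> miss, prune
    N8 x:[1/2,19/2] y:[10/3,28/3] z:[19/3,8] -> hit [19/3,8] leaf, test {P3@t=8, P8(miss)}

9 AABB tests over nodes [0, 7, 3, 2, 6, 9, 10, 1, 8]; 2 leaves entered; closest P3.

== RESULT ==
9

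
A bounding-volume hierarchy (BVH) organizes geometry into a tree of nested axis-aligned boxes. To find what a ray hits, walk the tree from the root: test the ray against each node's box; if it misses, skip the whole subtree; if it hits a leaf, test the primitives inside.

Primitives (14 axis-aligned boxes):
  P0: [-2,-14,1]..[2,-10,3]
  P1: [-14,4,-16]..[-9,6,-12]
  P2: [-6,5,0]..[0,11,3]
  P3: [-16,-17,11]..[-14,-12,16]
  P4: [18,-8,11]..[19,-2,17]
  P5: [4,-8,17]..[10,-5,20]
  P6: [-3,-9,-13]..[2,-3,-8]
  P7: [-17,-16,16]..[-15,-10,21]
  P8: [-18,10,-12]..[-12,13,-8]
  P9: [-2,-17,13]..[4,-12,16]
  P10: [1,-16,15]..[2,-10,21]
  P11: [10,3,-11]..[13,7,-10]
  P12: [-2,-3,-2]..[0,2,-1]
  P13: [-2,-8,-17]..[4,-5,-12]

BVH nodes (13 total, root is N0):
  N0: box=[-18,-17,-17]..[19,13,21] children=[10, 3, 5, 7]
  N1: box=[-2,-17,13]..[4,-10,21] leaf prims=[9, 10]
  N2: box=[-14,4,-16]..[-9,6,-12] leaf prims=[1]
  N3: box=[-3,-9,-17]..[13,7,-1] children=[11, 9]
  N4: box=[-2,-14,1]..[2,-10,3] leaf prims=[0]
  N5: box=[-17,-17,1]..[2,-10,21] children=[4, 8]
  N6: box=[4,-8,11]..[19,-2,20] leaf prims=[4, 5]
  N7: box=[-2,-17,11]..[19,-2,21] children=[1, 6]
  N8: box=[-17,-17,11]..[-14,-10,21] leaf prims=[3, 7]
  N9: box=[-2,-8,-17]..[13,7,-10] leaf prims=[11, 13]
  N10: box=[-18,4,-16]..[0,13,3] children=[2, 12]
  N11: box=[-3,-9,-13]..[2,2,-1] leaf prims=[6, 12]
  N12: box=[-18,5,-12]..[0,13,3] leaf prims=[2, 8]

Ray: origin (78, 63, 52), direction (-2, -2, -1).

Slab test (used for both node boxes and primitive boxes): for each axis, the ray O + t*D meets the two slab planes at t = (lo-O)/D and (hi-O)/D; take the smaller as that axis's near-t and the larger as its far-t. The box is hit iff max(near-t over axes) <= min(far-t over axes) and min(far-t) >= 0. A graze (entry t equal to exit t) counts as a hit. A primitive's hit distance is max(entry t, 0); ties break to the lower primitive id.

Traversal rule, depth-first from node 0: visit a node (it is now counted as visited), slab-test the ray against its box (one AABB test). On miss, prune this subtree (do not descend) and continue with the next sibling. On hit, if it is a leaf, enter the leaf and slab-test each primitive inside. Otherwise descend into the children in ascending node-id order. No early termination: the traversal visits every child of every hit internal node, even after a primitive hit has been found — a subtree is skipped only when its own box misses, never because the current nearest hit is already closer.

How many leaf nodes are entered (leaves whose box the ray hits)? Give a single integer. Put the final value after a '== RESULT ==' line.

Traverse from the root:
N0 x:[59/2,48] y:[25,40] z:[31,69] -> hit [31,40], descend [3, 5, 7, 10]
  N3 x:[65/2,81/2] y:[28,36] z:[53,69] -> miss, prune
  N5 x:[38,95/2] y:[73/2,40] z:[31,51] -> hit [38,40], descend [4, 8]
    N4 x:[38,40] y:[73/2,77/2] z:[49,51] -> miss, prune
    N8 x:[46,95/2] y:[73/2,40] z:[31,41] -> miss, prune
  N7 x:[59/2,40] y:[65/2,40] z:[31,41] -> hit [65/2,40], descend [1, 6]
    N1 x:[37,40] y:[73/2,40] z:[31,39] -> hit [37,39] leaf, test {P9@t=75/2, P10(miss)}
    N6 x:[59/2,37] y:[65/2,71/2] z:[32,41] -> hit [65/2,71/2] leaf, test {P4(miss), P5@t=34}
  N10 x:[39,48] y:[25,59/2] z:[49,68] -> miss, prune

Summary -> nodes [0, 3, 5, 4, 8, 7, 1, 6, 10]; box-tests=9; leaf-entries=2; first=P5

== RESULT ==
2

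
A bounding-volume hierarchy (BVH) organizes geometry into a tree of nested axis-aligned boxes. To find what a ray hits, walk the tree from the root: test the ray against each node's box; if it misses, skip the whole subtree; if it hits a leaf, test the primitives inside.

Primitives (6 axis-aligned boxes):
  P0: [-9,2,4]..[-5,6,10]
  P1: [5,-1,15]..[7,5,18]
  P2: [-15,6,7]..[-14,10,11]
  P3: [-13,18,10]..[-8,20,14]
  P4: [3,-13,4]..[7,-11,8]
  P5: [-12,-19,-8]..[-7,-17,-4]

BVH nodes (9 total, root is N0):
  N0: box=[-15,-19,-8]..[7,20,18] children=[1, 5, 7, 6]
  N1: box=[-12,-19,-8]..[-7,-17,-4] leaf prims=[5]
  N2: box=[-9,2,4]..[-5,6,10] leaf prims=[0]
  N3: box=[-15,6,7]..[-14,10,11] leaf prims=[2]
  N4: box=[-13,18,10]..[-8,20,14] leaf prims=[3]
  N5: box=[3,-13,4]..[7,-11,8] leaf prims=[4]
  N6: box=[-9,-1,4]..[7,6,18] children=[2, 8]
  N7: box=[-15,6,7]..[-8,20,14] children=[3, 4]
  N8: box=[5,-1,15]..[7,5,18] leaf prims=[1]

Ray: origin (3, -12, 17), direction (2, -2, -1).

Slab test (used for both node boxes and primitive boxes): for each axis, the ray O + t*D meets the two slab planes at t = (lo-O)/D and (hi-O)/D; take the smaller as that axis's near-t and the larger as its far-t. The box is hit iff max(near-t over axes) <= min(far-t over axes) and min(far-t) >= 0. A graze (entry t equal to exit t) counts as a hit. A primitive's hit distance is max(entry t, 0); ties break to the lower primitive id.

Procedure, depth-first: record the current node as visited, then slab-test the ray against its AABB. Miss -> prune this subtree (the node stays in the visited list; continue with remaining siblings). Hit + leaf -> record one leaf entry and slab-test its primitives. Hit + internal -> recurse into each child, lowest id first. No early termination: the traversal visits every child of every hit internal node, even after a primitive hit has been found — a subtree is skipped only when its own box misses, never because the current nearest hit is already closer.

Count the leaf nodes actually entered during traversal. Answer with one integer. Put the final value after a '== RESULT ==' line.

Trace the traversal:
N0 x:[-9,2] y:[-16,7/2] z:[-1,25] -> hit [-1,2], descend [1, 5, 6, 7]
  N1 x:[-15/2,-5] y:[5/2,7/2] z:[21,25] -> miss, prune
  N5 x:[0,2] y:[-1/2,1/2] z:[9,13] -> miss, prune
  N6 x:[-6,2] y:[-9,-11/2] z:[-1,13] -> miss, prune
  N7 x:[-9,-11/2] y:[-16,-9] z:[3,10] -> miss, prune

order=[0, 1, 5, 6, 7]  |boxes|=5  |leaves|=0  hit=miss

== RESULT ==
0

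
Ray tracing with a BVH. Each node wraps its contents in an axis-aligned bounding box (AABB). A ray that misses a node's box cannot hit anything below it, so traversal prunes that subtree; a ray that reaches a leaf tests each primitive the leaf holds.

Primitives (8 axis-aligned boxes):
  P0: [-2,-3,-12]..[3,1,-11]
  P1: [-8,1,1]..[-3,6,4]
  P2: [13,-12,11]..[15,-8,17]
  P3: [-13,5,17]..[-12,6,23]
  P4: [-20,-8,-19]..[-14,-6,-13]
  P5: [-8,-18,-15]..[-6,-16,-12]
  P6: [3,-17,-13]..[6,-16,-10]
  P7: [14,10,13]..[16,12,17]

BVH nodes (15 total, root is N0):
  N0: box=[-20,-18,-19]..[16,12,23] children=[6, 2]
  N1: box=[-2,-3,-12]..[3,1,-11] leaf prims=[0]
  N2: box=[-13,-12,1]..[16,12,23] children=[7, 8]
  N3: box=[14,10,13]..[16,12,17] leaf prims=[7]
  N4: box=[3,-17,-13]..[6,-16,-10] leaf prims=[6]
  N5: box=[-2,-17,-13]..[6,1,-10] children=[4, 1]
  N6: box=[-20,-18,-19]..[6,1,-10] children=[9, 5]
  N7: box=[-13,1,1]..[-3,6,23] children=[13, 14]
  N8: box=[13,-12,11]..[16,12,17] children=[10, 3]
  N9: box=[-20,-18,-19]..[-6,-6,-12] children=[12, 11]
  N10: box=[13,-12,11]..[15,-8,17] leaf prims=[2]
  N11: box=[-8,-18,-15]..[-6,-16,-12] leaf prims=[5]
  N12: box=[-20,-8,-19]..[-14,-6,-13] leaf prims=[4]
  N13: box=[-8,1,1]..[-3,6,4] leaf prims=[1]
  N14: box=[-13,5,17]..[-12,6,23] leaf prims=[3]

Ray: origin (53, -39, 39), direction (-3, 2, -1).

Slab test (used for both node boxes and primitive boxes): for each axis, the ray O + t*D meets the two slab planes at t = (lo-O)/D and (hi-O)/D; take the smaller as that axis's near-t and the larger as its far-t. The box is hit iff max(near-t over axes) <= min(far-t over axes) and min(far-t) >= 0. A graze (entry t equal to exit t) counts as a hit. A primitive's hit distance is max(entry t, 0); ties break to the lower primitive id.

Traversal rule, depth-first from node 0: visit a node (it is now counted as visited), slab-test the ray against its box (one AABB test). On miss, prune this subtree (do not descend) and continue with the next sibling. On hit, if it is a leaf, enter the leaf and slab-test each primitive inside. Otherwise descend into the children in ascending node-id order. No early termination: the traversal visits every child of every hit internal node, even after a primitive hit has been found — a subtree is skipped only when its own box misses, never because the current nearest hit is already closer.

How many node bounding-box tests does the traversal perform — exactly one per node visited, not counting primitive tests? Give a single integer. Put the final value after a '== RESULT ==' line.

Traverse from the root:
N0 x:[37/3,73/3] y:[21/2,51/2] z:[16,58] -> hit [16,73/3], descend [2, 6]
  N2 x:[37/3,22] y:[27/2,51/2] z:[16,38] -> hit [16,22], descend [7, 8]
    N7 x:[56/3,22] y:[20,45/2] z:[16,38] -> hit [20,22], descend [13, 14]
      N13 x:[56/3,61/3] y:[20,45/2] z:[35,38] -> miss, prune
      N14 x:[65/3,22] y:[22,45/2] z:[16,22] -> hit [22,22] leaf, test {P3@t=22}
    N8 x:[37/3,40/3] y:[27/2,51/2] z:[22,28] -> miss, prune
  N6 x:[47/3,73/3] y:[21/2,20] z:[49,58] -> miss, prune

Visited [0, 2, 7, 13, 14, 8, 6]. Tests: 7 box, 1 leaf. Nearest: P3.

== RESULT ==
7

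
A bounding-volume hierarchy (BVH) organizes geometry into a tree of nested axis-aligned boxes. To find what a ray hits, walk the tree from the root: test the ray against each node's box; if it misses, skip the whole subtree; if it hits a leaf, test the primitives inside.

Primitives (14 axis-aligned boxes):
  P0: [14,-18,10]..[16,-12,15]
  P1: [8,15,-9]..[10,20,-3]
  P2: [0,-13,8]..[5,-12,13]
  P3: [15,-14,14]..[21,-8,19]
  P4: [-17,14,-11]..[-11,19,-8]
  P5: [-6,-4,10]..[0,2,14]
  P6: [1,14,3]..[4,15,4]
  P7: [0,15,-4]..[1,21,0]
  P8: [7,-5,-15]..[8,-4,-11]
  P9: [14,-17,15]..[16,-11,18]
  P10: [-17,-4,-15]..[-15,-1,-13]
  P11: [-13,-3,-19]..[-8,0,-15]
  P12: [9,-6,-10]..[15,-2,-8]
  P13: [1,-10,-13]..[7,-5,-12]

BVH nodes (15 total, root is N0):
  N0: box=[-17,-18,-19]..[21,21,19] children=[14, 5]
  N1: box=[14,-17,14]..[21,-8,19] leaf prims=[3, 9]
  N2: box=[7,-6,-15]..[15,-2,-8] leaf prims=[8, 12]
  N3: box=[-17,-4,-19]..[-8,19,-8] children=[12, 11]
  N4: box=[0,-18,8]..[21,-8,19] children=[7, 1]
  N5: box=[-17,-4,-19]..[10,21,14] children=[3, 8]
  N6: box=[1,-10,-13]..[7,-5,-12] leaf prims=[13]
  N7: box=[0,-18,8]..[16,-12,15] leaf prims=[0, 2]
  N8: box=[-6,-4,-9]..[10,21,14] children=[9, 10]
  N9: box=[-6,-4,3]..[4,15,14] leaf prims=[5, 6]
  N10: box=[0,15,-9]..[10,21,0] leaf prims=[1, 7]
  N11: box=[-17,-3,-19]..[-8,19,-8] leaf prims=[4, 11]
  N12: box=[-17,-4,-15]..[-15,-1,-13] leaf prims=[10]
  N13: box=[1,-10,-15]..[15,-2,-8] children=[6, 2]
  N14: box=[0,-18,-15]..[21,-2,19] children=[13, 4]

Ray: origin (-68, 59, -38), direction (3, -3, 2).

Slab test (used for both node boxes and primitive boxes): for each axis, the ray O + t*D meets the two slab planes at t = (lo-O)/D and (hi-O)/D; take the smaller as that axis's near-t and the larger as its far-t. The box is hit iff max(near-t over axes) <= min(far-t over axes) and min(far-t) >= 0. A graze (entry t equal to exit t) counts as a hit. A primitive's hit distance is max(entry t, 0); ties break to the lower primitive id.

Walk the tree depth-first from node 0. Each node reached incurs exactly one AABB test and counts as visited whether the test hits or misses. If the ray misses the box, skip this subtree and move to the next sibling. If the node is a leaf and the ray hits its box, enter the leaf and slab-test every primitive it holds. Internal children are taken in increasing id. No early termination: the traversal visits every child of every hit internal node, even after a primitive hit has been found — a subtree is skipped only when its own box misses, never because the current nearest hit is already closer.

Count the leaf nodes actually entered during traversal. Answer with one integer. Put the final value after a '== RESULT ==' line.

Walk:
N0 x:[17,89/3] y:[38/3,77/3] z:[19/2,57/2] -> hit [17,77/3], descend [5, 14]
  N5 x:[17,26] y:[38/3,21] z:[19/2,26] -> hit [17,21], descend [3, 8]
    N3 x:[17,20] y:[40/3,21] z:[19/2,15] -> miss, prune
    N8 x:[62/3,26] y:[38/3,21] z:[29/2,26] -> hit [62/3,21], descend [9, 10]
      N9 x:[62/3,24] y:[44/3,21] z:[41/2,26] -> hit [62/3,21] leaf, test {P5(miss), P6(miss)}
      N10 x:[68/3,26] y:[38/3,44/3] z:[29/2,19] -> miss, prune
  N14 x:[68/3,89/3] y:[61/3,77/3] z:[23/2,57/2] -> hit [68/3,77/3], descend [4, 13]
    N4 x:[68/3,89/3] y:[67/3,77/3] z:[23,57/2] -> hit [23,77/3], descend [1, 7]
      N1 x:[82/3,89/3] y:[67/3,76/3] z:[26,57/2] -> miss, prune
      N7 x:[68/3,28] y:[71/3,77/3] z:[23,53/2] -> hit [71/3,77/3] leaf, test {P0(miss), P2@t=71/3}
    N13 x:[23,83/3] y:[61/3,23] z:[23/2,15] -> miss, prune

11 AABB tests over nodes [0, 5, 3, 8, 9, 10, 14, 4, 1, 7, 13]; 2 leaves entered; closest P2.

== RESULT ==
2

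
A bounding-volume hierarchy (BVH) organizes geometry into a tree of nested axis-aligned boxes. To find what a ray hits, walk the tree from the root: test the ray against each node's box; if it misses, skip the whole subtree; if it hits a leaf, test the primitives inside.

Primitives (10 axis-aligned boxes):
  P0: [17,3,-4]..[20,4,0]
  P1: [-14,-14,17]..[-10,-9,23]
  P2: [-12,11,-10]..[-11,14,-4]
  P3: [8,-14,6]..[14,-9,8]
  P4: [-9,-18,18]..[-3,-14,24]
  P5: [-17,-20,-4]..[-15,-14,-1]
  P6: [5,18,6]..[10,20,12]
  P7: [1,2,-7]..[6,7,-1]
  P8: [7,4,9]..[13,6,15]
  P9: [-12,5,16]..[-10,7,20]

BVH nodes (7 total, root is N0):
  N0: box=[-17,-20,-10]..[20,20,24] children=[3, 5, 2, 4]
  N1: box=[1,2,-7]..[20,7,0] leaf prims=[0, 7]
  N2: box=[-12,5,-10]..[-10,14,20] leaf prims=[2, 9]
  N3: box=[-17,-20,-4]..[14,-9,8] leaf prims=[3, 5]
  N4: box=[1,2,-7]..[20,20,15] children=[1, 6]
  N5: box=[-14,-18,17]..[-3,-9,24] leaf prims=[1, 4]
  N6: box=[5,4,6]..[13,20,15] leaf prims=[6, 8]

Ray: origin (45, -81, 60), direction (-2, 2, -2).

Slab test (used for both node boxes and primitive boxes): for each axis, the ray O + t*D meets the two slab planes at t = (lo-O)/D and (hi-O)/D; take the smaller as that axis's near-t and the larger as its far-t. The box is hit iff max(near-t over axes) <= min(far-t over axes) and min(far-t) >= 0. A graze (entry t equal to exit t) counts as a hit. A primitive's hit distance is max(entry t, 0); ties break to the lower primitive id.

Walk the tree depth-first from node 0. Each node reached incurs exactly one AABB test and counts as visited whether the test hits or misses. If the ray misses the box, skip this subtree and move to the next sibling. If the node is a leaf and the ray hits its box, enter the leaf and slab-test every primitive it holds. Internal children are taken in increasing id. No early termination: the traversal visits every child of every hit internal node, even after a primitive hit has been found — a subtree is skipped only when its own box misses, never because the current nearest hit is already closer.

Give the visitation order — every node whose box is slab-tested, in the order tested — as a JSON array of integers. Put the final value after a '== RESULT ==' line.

Walk:
N0 x:[25/2,31] y:[61/2,101/2] z:[18,35] -> hit [61/2,31], descend [2, 3, 4, 5]
  N2 x:[55/2,57/2] y:[43,95/2] z:[20,35] -> miss, prune
  N3 x:[31/2,31] y:[61/2,36] z:[26,32] -> hit [61/2,31] leaf, test {P3(miss), P5@t=61/2}
  N4 x:[25/2,22] y:[83/2,101/2] z:[45/2,67/2] -> miss, prune
  N5 x:[24,59/2] y:[63/2,36] z:[18,43/2] -> miss, prune

Summary -> nodes [0, 2, 3, 4, 5]; box-tests=5; leaf-entries=1; first=P5

== RESULT ==
[0, 2, 3, 4, 5]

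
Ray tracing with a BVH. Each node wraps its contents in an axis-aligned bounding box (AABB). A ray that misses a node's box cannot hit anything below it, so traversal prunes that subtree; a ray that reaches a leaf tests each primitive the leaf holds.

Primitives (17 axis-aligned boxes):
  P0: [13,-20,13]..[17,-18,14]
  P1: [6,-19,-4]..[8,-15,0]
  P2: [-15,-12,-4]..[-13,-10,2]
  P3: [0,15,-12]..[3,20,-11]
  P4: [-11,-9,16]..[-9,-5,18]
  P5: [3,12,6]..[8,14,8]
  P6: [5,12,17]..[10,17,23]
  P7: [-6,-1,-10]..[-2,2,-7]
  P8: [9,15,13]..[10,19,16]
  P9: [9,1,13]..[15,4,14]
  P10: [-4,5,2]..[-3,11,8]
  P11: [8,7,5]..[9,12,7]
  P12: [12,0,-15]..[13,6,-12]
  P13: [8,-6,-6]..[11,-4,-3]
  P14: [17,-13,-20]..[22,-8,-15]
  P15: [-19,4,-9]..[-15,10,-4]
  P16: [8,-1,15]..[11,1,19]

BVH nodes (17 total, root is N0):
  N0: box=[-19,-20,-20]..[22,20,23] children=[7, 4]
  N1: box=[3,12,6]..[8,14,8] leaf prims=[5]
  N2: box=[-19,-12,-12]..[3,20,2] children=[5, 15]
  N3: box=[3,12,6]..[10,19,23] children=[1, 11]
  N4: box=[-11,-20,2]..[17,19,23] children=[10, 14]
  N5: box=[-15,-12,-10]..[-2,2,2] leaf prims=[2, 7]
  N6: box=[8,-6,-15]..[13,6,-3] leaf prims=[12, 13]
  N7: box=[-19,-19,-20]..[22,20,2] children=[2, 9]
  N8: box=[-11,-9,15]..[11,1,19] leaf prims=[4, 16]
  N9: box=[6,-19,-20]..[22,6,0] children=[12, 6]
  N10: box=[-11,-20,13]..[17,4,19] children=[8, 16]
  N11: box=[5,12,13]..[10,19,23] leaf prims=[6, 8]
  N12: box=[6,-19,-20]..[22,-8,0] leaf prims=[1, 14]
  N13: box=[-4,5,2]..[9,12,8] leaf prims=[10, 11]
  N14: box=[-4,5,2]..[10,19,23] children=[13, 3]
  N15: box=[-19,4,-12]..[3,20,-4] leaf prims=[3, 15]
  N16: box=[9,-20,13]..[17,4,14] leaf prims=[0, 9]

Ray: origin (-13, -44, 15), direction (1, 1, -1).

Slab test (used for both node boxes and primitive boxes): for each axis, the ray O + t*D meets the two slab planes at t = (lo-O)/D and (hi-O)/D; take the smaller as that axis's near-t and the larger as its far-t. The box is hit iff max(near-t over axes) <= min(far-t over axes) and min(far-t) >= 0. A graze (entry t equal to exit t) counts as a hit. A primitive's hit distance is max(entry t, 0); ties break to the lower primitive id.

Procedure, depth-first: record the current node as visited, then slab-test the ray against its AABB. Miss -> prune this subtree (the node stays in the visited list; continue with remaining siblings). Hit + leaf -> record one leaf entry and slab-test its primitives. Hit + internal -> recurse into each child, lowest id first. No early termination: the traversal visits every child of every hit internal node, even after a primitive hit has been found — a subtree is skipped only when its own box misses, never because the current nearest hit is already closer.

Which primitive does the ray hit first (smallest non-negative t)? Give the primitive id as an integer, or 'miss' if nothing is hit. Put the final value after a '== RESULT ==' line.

Traverse from the root:
N0 x:[-6,35] y:[24,64] z:[-8,35] -> hit [24,35], descend [4, 7]
  N4 x:[2,30] y:[24,63] z:[-8,13] -> miss, prune
  N7 x:[-6,35] y:[25,64] z:[13,35] -> hit [25,35], descend [2, 9]
    N2 x:[-6,16] y:[32,64] z:[13,27] -> miss, prune
    N9 x:[19,35] y:[25,50] z:[15,35] -> hit [25,35], descend [6, 12]
      N6 x:[21,26] y:[38,50] z:[18,30] -> miss, prune
      N12 x:[19,35] y:[25,36] z:[15,35] -> hit [25,35] leaf, test {P1(miss), P14@t=31}

7 AABB tests over nodes [0, 4, 7, 2, 9, 6, 12]; 1 leaf entered; closest P14.

== RESULT ==
14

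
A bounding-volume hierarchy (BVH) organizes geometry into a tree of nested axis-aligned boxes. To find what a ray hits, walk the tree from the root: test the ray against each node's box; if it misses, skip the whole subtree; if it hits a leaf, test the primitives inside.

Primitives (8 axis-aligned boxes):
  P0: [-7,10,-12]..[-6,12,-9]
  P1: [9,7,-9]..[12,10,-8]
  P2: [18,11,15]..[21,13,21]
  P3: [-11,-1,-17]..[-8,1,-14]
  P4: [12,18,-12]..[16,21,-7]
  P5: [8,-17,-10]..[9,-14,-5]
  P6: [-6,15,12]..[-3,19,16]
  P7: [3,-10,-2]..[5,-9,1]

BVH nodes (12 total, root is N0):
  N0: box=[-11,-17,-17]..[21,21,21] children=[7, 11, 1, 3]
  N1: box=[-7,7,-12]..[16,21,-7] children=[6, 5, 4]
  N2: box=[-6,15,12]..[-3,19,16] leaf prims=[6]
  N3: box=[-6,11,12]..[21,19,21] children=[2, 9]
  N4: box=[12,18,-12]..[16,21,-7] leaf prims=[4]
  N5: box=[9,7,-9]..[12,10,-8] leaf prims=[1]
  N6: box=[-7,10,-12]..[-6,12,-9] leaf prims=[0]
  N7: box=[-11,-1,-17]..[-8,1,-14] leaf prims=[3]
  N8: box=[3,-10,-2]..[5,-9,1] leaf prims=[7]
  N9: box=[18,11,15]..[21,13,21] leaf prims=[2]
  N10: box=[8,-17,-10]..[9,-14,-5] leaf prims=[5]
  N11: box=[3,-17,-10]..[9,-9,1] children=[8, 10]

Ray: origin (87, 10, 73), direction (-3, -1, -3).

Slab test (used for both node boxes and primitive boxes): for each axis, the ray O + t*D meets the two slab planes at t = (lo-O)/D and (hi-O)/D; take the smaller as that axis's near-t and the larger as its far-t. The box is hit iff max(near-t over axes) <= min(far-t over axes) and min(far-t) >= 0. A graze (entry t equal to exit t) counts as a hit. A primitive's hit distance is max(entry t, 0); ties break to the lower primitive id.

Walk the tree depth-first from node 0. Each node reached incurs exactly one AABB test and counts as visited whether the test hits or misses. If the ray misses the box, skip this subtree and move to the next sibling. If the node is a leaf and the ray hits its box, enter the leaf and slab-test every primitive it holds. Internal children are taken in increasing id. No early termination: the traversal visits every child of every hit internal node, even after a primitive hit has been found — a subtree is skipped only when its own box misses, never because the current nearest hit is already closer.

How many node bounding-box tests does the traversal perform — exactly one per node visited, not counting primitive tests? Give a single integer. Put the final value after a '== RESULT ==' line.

Trace the traversal:
N0 x:[22,98/3] y:[-11,27] z:[52/3,30] -> hit [22,27], descend [1, 3, 7, 11]
  N1 x:[71/3,94/3] y:[-11,3] z:[80/3,85/3] -> miss, prune
  N3 x:[22,31] y:[-9,-1] z:[52/3,61/3] -> miss, prune
  N7 x:[95/3,98/3] y:[9,11] z:[29,30] -> miss, prune
  N11 x:[26,28] y:[19,27] z:[24,83/3] -> hit [26,27], descend [8, 10]
    N8 x:[82/3,28] y:[19,20] z:[24,25] -> miss, prune
    N10 x:[26,79/3] y:[24,27] z:[26,83/3] -> hit [26,79/3] leaf, test {P5@t=26}

order=[0, 1, 3, 7, 11, 8, 10]  |boxes|=7  |leaves|=1  hit=P5

== RESULT ==
7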